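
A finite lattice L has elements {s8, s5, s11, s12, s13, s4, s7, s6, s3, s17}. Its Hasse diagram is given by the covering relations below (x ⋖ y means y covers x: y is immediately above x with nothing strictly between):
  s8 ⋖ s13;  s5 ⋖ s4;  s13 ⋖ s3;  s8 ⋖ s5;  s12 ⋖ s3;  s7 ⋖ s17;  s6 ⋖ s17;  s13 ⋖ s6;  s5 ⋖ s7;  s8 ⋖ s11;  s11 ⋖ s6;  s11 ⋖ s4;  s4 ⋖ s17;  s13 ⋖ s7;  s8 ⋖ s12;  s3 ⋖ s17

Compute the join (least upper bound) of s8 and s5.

s5

Common upper bounds of {s8, s5}: s17, s4, s5, s7.
The least among these is s5.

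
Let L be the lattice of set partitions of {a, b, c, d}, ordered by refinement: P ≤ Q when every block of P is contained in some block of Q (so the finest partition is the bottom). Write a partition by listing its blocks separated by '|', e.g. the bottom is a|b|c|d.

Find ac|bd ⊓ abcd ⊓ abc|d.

Common lower bounds of {ac|bd, abcd, abc|d}: ac|b|d, a|b|c|d.
The greatest among these is ac|b|d.

ac|b|d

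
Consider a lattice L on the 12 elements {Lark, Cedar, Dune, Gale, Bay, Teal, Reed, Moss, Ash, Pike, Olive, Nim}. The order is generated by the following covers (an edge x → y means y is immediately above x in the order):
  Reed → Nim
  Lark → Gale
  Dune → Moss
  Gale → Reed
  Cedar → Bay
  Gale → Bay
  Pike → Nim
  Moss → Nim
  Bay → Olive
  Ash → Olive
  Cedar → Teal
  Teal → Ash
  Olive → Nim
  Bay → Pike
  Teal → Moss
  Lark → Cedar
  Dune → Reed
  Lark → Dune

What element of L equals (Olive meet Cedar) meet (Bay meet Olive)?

Cedar

Olive ∧ Cedar = Cedar
Bay ∧ Olive = Bay
Cedar ∧ Bay = Cedar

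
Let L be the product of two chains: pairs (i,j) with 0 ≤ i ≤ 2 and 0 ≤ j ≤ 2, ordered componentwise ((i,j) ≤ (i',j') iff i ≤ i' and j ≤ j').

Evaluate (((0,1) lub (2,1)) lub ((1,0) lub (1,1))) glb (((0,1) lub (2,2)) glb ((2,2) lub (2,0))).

(2,1)

(0,1) ∨ (2,1) = (2,1)
(1,0) ∨ (1,1) = (1,1)
(2,1) ∨ (1,1) = (2,1)
(0,1) ∨ (2,2) = (2,2)
(2,2) ∨ (2,0) = (2,2)
(2,2) ∧ (2,2) = (2,2)
(2,1) ∧ (2,2) = (2,1)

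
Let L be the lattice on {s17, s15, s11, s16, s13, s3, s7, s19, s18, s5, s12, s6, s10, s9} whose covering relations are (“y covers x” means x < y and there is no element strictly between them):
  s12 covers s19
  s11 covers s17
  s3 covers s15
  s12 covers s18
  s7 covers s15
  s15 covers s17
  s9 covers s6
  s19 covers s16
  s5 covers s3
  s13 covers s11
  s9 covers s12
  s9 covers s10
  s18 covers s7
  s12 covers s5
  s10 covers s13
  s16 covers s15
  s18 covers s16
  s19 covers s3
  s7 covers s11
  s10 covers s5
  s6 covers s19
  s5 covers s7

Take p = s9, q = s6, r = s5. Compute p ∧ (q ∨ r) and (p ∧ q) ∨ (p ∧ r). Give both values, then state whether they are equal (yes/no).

s9; s9; yes

q ∨ r = s9, so p ∧ (q ∨ r) = s9 ∧ s9 = s9.
p ∧ q = s6 and p ∧ r = s5, so (p ∧ q) ∨ (p ∧ r) = s6 ∨ s5 = s9.
Equal: yes.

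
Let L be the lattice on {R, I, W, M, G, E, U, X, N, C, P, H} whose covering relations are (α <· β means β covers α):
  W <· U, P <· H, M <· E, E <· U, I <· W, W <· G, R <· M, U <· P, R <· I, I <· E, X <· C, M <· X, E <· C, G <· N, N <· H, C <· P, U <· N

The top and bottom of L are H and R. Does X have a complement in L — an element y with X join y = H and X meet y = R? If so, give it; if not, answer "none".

G

Need y with X ∨ y = H and X ∧ y = R.
Checking each element gives: G.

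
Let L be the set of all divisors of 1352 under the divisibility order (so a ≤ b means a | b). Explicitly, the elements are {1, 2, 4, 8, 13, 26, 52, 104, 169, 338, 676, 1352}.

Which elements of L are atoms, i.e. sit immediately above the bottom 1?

13, 2

The atoms are exactly the elements that cover 1: 13, 2.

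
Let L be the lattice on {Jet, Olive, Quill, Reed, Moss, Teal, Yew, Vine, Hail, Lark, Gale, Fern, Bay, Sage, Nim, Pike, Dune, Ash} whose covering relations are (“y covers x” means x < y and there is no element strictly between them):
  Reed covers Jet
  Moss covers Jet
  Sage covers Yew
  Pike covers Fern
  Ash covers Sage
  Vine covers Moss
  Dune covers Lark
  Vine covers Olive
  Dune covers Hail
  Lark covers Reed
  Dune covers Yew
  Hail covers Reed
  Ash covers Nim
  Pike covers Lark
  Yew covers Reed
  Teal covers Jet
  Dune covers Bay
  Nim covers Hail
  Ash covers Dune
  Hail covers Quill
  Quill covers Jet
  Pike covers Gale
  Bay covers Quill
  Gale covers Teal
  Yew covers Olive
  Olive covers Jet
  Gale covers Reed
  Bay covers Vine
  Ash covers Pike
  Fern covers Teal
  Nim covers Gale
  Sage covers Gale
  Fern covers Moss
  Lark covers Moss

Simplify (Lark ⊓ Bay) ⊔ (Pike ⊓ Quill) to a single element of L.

Moss

Lark ∧ Bay = Moss
Pike ∧ Quill = Jet
Moss ∨ Jet = Moss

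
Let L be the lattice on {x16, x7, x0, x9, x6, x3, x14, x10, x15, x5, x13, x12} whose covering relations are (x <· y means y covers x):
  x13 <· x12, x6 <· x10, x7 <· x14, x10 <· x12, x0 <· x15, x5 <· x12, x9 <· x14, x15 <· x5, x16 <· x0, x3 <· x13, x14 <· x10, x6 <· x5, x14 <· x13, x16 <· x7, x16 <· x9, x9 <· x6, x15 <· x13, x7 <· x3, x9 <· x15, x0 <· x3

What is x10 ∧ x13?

Common lower bounds of {x10, x13}: x14, x16, x7, x9.
The greatest among these is x14.

x14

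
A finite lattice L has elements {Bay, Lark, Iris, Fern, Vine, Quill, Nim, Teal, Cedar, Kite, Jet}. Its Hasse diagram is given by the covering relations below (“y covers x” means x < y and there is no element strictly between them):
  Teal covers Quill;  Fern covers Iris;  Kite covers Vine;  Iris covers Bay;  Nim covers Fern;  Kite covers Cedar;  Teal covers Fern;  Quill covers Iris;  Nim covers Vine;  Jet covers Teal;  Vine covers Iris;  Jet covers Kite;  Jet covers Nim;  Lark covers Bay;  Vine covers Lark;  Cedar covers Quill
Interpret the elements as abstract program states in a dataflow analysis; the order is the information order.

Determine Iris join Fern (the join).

Common upper bounds of {Iris, Fern}: Fern, Jet, Nim, Teal.
The least among these is Fern.

Fern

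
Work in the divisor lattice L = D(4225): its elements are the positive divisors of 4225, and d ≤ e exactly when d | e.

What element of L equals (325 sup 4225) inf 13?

13

325 ∨ 4225 = 4225
4225 ∧ 13 = 13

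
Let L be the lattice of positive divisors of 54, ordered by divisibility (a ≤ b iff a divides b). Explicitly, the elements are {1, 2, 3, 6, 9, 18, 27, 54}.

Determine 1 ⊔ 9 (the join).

9

Common upper bounds of {1, 9}: 18, 27, 54, 9.
The least among these is 9.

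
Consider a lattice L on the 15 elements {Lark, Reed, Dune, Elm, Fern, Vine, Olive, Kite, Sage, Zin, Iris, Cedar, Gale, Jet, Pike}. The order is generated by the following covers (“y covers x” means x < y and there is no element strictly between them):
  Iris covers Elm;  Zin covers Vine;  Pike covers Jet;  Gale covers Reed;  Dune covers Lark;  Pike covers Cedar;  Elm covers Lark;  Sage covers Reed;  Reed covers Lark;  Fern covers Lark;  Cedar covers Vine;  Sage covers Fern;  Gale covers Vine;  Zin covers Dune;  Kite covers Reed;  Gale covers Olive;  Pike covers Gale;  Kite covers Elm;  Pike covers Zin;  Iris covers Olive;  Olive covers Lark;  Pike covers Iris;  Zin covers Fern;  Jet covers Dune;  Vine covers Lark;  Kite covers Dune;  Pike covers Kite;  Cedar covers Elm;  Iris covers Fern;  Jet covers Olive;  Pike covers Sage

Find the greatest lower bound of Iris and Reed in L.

Lark

Common lower bounds of {Iris, Reed}: Lark.
The greatest among these is Lark.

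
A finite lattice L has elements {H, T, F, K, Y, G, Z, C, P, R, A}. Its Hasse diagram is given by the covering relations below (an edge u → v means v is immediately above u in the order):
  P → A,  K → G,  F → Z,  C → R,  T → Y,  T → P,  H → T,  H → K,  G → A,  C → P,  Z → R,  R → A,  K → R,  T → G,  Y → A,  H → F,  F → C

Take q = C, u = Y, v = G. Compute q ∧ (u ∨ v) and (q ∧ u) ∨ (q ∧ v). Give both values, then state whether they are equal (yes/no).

u ∨ v = A, so q ∧ (u ∨ v) = C ∧ A = C.
q ∧ u = H and q ∧ v = H, so (q ∧ u) ∨ (q ∧ v) = H ∨ H = H.
Equal: no.

C; H; no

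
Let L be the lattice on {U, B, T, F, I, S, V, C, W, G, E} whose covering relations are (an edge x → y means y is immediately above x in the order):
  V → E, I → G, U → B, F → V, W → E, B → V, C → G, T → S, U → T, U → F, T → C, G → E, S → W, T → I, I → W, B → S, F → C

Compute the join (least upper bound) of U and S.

S

Common upper bounds of {U, S}: E, S, W.
The least among these is S.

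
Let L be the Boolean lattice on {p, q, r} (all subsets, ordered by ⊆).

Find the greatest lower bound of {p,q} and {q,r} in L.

Under ⊆, meet is intersection: {p,q} ∩ {q,r} = {q}.

{q}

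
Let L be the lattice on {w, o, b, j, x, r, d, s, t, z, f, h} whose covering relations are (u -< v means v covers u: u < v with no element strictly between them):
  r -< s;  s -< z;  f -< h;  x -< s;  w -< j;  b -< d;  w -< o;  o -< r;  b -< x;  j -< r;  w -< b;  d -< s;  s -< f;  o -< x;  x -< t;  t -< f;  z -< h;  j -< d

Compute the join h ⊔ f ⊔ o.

Common upper bounds of {h, f, o}: h.
The least among these is h.

h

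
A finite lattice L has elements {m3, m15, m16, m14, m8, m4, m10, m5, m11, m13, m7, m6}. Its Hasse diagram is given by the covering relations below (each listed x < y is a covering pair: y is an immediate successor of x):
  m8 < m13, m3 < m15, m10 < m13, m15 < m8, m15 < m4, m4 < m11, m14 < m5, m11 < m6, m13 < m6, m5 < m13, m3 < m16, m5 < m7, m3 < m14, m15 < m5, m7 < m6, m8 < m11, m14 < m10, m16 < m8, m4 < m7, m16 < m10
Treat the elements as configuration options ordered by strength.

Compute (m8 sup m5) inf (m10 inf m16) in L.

m8 ∨ m5 = m13
m10 ∧ m16 = m16
m13 ∧ m16 = m16

m16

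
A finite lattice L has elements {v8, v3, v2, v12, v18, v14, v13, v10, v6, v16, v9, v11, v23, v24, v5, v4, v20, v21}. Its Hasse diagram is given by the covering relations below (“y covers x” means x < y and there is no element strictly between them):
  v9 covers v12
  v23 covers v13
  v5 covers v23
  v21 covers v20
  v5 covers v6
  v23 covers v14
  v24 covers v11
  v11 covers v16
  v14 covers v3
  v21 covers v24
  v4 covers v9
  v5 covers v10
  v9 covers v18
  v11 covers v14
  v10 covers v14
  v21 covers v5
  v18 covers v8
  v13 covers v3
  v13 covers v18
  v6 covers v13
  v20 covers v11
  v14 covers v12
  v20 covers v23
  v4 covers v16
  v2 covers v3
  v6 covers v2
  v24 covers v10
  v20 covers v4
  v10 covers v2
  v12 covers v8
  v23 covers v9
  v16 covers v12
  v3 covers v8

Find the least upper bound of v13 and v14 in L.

v23

Common upper bounds of {v13, v14}: v20, v21, v23, v5.
The least among these is v23.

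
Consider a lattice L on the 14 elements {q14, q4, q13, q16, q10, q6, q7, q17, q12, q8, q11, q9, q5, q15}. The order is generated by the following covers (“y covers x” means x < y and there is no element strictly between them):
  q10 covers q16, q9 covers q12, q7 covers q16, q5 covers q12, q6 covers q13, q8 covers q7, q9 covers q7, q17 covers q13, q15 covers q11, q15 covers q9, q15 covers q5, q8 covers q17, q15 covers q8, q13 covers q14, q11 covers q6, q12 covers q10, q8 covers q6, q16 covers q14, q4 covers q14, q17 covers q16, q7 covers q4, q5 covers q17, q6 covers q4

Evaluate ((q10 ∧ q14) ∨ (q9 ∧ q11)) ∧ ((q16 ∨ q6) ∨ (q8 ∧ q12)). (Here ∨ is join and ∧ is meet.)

q10 ∧ q14 = q14
q9 ∧ q11 = q4
q14 ∨ q4 = q4
q16 ∨ q6 = q8
q8 ∧ q12 = q16
q8 ∨ q16 = q8
q4 ∧ q8 = q4

q4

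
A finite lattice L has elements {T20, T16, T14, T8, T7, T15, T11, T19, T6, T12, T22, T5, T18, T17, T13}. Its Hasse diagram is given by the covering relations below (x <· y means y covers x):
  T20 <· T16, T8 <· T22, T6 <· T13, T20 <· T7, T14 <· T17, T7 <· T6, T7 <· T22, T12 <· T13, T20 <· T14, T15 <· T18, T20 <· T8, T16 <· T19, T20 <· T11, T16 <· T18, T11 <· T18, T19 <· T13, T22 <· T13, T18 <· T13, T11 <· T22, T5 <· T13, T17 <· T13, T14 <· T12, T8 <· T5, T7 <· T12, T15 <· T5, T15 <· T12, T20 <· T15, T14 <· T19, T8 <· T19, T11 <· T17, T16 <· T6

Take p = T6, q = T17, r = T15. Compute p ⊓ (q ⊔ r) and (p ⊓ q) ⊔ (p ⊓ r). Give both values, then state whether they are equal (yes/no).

T6; T20; no

q ⊔ r = T13, so p ⊓ (q ⊔ r) = T6 ⊓ T13 = T6.
p ⊓ q = T20 and p ⊓ r = T20, so (p ⊓ q) ⊔ (p ⊓ r) = T20 ⊔ T20 = T20.
Equal: no.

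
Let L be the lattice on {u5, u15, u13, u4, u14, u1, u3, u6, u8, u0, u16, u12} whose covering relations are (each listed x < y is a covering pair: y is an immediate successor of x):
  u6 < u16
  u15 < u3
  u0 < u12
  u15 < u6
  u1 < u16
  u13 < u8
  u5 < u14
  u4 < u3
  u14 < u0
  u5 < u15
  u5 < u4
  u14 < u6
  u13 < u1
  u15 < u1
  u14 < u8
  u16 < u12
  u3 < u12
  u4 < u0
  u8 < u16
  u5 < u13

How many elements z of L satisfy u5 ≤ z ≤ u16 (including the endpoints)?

The interval [u5, u16] = {u1, u13, u14, u15, u16, u5, u6, u8}, which has 8 elements.

8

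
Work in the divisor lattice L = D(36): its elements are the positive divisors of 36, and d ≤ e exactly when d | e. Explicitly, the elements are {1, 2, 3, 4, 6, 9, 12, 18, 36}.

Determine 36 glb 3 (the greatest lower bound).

Common lower bounds of {36, 3}: 1, 3.
The greatest among these is 3.

3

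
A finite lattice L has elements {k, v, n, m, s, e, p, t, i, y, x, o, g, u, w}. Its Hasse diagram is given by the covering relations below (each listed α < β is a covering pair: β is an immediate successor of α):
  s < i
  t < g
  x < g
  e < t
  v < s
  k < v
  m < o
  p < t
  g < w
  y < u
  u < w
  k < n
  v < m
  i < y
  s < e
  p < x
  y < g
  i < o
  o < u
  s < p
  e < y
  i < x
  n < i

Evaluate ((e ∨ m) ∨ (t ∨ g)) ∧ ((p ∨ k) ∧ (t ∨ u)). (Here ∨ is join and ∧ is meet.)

p

e ∨ m = u
t ∨ g = g
u ∨ g = w
p ∨ k = p
t ∨ u = w
p ∧ w = p
w ∧ p = p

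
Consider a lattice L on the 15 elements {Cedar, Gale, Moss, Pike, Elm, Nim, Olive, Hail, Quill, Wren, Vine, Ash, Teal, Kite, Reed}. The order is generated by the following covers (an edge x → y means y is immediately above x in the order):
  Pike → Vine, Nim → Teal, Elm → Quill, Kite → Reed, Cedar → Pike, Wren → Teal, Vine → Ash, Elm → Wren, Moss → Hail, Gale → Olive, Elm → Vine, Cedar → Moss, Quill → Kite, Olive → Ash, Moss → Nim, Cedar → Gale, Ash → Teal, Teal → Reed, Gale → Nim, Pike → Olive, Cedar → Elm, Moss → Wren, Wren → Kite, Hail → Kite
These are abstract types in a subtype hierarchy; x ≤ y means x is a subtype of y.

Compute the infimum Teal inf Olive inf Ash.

Olive

Common lower bounds of {Teal, Olive, Ash}: Cedar, Gale, Olive, Pike.
The greatest among these is Olive.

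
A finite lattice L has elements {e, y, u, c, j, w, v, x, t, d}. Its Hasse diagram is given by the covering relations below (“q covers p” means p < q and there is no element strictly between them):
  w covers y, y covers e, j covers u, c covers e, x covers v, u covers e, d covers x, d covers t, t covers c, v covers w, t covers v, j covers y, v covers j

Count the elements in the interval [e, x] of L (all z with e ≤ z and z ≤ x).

The interval [e, x] = {e, j, u, v, w, x, y}, which has 7 elements.

7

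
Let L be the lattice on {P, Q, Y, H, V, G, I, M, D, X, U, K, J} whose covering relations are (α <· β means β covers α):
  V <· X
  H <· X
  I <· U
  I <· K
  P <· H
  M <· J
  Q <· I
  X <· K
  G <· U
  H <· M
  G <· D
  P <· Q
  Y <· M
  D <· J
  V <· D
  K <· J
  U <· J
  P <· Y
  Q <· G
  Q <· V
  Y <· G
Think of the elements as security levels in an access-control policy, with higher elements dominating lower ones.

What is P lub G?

Common upper bounds of {P, G}: D, G, J, U.
The least among these is G.

G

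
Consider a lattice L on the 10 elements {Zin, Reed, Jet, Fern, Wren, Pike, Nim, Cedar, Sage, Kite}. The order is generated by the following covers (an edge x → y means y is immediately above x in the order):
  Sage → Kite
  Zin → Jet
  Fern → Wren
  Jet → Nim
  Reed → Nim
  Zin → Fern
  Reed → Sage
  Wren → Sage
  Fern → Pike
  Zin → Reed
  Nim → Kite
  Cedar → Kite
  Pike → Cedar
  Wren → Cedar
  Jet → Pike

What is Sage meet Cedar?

Common lower bounds of {Sage, Cedar}: Fern, Wren, Zin.
The greatest among these is Wren.

Wren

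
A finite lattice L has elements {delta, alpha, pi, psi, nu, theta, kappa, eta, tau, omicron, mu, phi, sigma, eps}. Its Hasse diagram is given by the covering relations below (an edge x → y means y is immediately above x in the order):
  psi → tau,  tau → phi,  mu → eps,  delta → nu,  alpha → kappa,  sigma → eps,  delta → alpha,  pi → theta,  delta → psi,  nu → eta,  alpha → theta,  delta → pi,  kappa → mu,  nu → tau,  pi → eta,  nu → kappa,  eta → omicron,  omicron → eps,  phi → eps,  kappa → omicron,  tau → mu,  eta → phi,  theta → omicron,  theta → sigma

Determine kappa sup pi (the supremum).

omicron

Common upper bounds of {kappa, pi}: eps, omicron.
The least among these is omicron.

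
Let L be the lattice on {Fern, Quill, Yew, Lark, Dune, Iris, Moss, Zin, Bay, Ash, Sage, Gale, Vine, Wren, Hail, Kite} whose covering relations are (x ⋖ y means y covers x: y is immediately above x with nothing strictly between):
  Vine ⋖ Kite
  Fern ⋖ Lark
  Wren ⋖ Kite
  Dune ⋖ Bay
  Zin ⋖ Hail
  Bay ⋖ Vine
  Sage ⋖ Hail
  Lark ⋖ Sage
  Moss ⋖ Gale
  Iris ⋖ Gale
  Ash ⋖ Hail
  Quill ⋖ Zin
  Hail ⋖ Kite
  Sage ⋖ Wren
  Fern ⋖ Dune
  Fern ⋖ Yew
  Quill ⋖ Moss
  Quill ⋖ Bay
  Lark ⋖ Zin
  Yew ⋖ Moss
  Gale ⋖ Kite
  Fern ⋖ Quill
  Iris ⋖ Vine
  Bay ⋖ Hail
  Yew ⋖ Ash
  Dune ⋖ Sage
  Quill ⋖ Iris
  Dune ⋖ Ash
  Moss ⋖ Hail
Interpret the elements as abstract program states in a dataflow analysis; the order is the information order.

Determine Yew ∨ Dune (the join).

Ash

Common upper bounds of {Yew, Dune}: Ash, Hail, Kite.
The least among these is Ash.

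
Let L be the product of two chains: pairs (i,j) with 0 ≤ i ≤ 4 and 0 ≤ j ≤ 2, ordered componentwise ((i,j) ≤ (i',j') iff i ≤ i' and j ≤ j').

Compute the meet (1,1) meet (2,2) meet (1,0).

(1,0)

In a product of chains, the meet is componentwise min, giving (1,0).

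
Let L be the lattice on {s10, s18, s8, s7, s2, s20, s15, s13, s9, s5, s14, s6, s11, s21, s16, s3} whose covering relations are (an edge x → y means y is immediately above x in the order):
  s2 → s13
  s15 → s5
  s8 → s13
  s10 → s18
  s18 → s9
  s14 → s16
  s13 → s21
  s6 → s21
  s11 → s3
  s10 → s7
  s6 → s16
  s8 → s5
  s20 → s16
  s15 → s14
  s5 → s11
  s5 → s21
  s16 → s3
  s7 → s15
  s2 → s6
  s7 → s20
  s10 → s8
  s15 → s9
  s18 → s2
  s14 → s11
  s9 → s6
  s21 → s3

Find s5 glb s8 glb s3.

Common lower bounds of {s5, s8, s3}: s10, s8.
The greatest among these is s8.

s8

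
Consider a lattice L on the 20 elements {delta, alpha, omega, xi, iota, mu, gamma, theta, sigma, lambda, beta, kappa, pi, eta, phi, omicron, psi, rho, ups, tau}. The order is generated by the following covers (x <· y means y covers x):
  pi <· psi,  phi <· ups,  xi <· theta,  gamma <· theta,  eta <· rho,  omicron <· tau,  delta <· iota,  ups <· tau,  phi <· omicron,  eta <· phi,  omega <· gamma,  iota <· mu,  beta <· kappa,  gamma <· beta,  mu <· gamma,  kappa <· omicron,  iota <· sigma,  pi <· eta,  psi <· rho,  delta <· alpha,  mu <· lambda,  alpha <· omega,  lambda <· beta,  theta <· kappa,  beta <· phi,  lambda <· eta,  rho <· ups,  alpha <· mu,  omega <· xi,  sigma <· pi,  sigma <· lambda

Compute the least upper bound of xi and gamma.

Common upper bounds of {xi, gamma}: kappa, omicron, tau, theta.
The least among these is theta.

theta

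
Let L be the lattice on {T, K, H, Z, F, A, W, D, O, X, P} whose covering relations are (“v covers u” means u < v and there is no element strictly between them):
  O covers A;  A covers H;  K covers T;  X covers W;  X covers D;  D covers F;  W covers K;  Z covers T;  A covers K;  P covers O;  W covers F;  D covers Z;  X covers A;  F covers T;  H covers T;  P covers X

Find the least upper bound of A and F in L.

Common upper bounds of {A, F}: P, X.
The least among these is X.

X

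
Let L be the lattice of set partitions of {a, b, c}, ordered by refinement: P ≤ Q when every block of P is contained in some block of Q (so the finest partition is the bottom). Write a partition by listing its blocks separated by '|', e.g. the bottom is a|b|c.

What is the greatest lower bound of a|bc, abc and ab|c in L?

a|b|c

Common lower bounds of {a|bc, abc, ab|c}: a|b|c.
The greatest among these is a|b|c.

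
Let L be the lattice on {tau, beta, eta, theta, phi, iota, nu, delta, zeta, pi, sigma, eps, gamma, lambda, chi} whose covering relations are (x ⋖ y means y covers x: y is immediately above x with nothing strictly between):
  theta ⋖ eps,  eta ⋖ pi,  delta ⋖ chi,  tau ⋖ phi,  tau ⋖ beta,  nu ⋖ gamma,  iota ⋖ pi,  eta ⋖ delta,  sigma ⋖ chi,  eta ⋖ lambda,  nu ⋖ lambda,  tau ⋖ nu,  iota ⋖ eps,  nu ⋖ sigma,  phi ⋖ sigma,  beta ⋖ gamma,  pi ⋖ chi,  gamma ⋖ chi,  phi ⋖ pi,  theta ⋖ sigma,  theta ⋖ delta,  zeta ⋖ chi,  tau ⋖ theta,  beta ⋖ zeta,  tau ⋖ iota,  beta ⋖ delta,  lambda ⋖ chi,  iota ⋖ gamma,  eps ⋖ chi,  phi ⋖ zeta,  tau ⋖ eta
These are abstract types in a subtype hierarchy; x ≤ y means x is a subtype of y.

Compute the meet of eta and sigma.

Common lower bounds of {eta, sigma}: tau.
The greatest among these is tau.

tau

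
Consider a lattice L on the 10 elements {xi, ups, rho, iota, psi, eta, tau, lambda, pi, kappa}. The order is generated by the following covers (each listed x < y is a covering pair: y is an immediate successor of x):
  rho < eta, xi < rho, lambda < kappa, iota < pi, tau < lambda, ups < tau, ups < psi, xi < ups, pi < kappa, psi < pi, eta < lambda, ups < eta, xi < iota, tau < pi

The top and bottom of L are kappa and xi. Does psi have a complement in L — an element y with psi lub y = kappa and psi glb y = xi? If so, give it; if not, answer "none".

Need y with psi ∨ y = kappa and psi ∧ y = xi.
Checking each element gives: rho.

rho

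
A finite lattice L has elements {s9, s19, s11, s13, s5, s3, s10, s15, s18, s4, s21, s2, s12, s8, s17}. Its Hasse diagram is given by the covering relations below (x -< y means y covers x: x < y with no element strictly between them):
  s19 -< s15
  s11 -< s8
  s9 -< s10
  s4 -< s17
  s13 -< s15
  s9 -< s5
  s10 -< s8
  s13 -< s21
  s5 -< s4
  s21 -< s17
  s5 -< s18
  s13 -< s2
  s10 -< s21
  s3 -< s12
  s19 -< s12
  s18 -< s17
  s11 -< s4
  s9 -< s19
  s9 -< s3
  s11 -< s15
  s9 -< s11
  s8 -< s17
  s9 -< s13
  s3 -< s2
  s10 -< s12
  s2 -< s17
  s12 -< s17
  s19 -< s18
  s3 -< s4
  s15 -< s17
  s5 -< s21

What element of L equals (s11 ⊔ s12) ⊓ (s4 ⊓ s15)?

s11 ∨ s12 = s17
s4 ∧ s15 = s11
s17 ∧ s11 = s11

s11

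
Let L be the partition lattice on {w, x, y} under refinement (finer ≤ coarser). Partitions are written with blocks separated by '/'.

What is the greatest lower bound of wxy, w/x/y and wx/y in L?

The meet (common refinement) of wxy, w/x/y, wx/y intersects blocks pairwise, giving w/x/y.

w/x/y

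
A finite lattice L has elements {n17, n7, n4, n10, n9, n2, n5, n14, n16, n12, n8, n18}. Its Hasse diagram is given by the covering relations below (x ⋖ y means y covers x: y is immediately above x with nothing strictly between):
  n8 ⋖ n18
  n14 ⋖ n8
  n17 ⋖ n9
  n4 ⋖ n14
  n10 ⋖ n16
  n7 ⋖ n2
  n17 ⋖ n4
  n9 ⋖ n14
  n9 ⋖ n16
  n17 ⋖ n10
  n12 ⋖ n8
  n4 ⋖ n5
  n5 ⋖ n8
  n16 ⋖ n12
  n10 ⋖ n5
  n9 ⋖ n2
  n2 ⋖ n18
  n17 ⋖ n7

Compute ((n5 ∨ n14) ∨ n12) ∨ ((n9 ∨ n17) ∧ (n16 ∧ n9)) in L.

n5 ∨ n14 = n8
n8 ∨ n12 = n8
n9 ∨ n17 = n9
n16 ∧ n9 = n9
n9 ∧ n9 = n9
n8 ∨ n9 = n8

n8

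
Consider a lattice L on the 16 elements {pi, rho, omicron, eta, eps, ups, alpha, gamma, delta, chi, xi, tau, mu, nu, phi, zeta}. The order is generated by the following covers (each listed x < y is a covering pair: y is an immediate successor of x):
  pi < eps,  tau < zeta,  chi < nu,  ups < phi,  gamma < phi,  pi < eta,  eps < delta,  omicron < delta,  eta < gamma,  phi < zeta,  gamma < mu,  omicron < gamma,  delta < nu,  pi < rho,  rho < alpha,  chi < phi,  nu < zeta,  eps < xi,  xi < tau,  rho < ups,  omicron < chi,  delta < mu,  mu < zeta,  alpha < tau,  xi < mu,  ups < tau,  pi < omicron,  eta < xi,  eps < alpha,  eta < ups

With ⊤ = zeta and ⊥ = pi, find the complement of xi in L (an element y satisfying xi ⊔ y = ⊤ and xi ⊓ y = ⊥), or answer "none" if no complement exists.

Need y with xi ∨ y = zeta and xi ∧ y = pi.
Checking each element gives: chi.

chi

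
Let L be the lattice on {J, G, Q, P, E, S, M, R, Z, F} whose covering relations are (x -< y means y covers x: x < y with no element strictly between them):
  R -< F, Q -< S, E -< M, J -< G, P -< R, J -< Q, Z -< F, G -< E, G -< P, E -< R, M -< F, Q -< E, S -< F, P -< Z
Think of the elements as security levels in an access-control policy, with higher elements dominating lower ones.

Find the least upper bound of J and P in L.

P

Common upper bounds of {J, P}: F, P, R, Z.
The least among these is P.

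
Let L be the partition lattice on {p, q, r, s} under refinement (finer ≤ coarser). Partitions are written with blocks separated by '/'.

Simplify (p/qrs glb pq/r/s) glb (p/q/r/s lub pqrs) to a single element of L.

p/q/r/s

p/qrs ∧ pq/r/s = p/q/r/s
p/q/r/s ∨ pqrs = pqrs
p/q/r/s ∧ pqrs = p/q/r/s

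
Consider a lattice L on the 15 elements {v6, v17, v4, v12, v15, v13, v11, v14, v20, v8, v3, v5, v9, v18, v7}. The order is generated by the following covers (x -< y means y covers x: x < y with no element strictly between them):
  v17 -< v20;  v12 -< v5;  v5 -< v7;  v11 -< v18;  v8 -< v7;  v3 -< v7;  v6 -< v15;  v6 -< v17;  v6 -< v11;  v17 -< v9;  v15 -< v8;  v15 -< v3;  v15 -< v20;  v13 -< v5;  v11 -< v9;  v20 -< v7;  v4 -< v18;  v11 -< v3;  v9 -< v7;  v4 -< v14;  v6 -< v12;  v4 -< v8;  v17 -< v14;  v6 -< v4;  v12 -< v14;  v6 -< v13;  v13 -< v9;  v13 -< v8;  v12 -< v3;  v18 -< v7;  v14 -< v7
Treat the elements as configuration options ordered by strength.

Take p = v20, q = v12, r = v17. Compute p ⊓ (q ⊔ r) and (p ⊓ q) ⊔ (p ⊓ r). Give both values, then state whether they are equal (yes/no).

v17; v17; yes

q ⊔ r = v14, so p ⊓ (q ⊔ r) = v20 ⊓ v14 = v17.
p ⊓ q = v6 and p ⊓ r = v17, so (p ⊓ q) ⊔ (p ⊓ r) = v6 ⊔ v17 = v17.
Equal: yes.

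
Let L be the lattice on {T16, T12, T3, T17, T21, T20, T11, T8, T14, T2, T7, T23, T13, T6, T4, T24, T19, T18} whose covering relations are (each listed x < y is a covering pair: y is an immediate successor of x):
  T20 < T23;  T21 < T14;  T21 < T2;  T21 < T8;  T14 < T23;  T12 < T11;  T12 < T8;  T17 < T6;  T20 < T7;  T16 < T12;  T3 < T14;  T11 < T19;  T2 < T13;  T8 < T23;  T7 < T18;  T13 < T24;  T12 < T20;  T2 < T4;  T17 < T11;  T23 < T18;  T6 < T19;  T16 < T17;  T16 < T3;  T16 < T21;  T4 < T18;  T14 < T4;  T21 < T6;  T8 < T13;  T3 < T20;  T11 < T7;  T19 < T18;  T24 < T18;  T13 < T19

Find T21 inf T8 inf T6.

Common lower bounds of {T21, T8, T6}: T16, T21.
The greatest among these is T21.

T21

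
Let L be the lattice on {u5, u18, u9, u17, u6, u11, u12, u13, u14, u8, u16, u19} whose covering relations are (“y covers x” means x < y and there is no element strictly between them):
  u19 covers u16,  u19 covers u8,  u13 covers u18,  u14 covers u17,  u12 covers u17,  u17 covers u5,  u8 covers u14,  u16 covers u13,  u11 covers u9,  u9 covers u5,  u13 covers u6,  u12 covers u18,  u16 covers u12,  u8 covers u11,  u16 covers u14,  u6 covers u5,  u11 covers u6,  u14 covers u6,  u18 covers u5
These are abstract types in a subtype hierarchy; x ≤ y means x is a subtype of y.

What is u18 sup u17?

Common upper bounds of {u18, u17}: u12, u16, u19.
The least among these is u12.

u12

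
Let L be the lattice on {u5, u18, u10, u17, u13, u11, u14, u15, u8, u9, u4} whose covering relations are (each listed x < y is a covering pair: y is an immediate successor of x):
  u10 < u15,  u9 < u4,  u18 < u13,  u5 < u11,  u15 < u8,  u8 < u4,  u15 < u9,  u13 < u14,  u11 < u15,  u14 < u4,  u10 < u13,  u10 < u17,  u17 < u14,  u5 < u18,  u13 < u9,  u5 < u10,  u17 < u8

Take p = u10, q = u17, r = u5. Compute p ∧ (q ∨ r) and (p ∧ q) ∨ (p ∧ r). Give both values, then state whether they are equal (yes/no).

u10; u10; yes

q ∨ r = u17, so p ∧ (q ∨ r) = u10 ∧ u17 = u10.
p ∧ q = u10 and p ∧ r = u5, so (p ∧ q) ∨ (p ∧ r) = u10 ∨ u5 = u10.
Equal: yes.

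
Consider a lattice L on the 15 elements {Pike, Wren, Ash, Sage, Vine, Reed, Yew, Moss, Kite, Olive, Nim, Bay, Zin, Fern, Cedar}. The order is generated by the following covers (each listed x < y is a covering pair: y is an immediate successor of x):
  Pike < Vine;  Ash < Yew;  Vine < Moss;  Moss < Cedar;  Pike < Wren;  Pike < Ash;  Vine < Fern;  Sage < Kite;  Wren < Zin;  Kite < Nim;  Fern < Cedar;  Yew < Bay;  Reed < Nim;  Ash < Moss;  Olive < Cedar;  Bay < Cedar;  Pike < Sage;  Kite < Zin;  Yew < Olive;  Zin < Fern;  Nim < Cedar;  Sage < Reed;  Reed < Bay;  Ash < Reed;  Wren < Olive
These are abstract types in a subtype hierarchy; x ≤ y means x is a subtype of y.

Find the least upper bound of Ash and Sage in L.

Common upper bounds of {Ash, Sage}: Bay, Cedar, Nim, Reed.
The least among these is Reed.

Reed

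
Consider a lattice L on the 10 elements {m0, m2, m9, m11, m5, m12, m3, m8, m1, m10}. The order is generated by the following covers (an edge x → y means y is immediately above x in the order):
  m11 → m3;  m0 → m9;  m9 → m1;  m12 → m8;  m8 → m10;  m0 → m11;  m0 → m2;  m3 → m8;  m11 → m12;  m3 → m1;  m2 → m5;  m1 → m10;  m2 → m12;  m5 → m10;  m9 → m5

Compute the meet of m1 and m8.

m3

Common lower bounds of {m1, m8}: m0, m11, m3.
The greatest among these is m3.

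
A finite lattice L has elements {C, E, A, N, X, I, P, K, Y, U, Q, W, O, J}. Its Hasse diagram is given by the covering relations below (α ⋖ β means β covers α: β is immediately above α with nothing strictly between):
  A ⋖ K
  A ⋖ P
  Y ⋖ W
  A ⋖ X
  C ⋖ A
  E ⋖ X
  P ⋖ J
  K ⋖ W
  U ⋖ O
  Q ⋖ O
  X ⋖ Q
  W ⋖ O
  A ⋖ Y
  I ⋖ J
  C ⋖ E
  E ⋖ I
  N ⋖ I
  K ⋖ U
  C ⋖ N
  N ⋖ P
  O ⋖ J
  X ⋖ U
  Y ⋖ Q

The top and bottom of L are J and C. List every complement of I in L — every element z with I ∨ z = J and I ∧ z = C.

Need z with I ∨ z = J and I ∧ z = C.
Checking each element gives: A, K, W, Y.

A, K, W, Y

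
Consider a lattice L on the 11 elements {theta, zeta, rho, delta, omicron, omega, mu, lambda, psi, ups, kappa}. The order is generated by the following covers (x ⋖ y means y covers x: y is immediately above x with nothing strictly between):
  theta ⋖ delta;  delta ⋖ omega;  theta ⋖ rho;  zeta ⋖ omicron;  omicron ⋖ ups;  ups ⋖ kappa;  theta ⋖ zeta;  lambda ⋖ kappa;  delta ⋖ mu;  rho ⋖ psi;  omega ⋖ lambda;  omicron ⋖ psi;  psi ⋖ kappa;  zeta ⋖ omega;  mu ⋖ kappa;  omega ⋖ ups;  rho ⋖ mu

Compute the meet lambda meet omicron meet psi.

zeta

Common lower bounds of {lambda, omicron, psi}: theta, zeta.
The greatest among these is zeta.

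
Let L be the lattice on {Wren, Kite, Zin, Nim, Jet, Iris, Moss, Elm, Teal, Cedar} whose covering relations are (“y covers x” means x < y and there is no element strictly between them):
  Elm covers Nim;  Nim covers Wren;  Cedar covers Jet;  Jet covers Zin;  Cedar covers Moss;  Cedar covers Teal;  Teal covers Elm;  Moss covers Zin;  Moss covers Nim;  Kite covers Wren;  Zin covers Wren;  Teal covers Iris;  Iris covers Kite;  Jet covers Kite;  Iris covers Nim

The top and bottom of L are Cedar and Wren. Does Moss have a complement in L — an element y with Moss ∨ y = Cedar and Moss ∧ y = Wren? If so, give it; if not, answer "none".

Need y with Moss ∨ y = Cedar and Moss ∧ y = Wren.
Checking each element gives: Kite.

Kite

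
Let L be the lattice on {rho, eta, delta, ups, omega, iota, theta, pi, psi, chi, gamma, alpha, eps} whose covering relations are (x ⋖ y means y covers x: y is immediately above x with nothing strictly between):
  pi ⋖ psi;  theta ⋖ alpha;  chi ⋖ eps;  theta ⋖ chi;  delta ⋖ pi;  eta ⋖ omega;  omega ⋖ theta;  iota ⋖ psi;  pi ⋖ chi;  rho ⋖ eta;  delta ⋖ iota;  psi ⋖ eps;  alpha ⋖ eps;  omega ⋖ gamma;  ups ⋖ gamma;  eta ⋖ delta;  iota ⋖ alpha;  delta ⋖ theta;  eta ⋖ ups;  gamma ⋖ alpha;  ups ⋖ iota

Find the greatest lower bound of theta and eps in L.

theta

Common lower bounds of {theta, eps}: delta, eta, omega, rho, theta.
The greatest among these is theta.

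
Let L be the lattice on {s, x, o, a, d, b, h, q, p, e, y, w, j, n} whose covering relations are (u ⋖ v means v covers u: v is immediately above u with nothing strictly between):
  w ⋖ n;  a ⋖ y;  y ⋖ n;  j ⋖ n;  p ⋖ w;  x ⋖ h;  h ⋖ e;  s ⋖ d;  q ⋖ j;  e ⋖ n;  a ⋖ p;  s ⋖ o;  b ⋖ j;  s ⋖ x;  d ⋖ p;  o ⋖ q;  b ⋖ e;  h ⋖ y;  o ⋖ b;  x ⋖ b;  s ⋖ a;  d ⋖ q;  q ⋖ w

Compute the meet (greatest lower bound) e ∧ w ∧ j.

Common lower bounds of {e, w, j}: o, s.
The greatest among these is o.

o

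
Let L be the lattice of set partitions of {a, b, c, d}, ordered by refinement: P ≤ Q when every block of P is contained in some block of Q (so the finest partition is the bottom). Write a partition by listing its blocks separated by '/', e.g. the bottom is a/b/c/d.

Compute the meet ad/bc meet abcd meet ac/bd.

Common lower bounds of {ad/bc, abcd, ac/bd}: a/b/c/d.
The greatest among these is a/b/c/d.

a/b/c/d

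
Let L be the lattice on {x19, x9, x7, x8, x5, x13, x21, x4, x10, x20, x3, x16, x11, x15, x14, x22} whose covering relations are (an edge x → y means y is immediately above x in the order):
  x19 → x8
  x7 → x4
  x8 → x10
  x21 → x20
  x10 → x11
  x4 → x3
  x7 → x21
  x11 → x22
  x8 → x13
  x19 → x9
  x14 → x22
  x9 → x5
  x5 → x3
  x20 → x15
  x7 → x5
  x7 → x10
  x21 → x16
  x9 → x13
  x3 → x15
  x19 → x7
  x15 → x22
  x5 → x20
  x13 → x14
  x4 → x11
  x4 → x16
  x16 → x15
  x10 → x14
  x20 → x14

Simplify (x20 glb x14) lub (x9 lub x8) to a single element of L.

x20 ∧ x14 = x20
x9 ∨ x8 = x13
x20 ∨ x13 = x14

x14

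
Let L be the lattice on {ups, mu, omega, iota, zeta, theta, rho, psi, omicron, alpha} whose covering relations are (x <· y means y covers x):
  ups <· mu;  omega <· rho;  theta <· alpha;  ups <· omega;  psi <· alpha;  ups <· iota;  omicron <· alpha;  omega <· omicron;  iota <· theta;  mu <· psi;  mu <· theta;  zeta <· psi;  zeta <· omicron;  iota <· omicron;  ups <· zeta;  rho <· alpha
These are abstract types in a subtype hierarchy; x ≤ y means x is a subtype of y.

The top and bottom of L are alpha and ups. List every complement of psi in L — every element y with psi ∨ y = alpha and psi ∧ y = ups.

Need y with psi ∨ y = alpha and psi ∧ y = ups.
Checking each element gives: iota, omega, rho.

iota, omega, rho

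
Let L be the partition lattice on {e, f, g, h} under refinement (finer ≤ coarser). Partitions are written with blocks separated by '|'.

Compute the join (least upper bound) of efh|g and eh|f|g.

Common upper bounds of {efh|g, eh|f|g}: efgh, efh|g.
The least among these is efh|g.

efh|g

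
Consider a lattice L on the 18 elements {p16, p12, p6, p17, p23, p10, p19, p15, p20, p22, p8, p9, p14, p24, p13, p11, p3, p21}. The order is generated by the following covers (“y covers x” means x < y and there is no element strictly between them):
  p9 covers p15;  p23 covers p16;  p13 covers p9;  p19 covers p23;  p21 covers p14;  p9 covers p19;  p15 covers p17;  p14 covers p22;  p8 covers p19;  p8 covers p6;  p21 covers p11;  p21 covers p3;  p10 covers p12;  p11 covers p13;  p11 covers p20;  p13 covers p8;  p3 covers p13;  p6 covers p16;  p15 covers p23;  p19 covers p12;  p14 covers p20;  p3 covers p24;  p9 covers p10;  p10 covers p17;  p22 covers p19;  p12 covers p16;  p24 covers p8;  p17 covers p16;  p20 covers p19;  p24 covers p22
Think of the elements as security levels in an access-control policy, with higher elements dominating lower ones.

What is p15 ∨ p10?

p9

Common upper bounds of {p15, p10}: p11, p13, p21, p3, p9.
The least among these is p9.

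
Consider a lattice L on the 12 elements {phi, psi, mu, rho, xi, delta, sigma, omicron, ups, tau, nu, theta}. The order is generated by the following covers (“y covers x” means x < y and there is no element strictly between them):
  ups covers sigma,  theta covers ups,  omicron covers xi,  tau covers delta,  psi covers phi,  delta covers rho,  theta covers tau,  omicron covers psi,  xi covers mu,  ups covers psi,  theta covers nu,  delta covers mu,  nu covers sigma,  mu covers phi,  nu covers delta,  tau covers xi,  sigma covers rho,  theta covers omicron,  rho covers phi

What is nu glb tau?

Common lower bounds of {nu, tau}: delta, mu, phi, rho.
The greatest among these is delta.

delta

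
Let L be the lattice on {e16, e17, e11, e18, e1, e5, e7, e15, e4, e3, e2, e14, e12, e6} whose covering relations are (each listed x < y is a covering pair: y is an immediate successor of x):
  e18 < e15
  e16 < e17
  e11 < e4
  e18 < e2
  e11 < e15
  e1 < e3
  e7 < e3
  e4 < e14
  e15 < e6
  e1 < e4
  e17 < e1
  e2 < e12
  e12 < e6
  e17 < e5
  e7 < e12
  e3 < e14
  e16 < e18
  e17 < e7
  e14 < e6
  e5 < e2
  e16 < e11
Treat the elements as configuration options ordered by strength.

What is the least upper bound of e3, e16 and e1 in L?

Common upper bounds of {e3, e16, e1}: e14, e3, e6.
The least among these is e3.

e3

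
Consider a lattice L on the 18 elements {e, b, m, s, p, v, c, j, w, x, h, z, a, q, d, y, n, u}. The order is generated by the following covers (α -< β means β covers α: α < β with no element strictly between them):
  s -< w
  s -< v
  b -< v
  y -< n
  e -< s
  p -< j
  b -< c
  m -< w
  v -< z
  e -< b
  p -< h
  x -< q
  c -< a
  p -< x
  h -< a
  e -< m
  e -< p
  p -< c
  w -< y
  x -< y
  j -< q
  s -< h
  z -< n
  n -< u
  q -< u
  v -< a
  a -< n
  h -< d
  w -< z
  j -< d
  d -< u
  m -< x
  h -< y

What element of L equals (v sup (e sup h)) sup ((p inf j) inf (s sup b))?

a

e ∨ h = h
v ∨ h = a
p ∧ j = p
s ∨ b = v
p ∧ v = e
a ∨ e = a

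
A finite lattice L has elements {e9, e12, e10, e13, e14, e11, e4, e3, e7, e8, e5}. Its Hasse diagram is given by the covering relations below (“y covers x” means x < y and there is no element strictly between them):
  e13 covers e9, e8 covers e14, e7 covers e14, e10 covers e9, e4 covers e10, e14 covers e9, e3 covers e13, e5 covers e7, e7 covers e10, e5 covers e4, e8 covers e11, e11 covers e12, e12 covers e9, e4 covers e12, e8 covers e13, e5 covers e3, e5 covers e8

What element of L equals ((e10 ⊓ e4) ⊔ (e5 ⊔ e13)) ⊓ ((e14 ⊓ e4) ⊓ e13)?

e9

e10 ∧ e4 = e10
e5 ∨ e13 = e5
e10 ∨ e5 = e5
e14 ∧ e4 = e9
e9 ∧ e13 = e9
e5 ∧ e9 = e9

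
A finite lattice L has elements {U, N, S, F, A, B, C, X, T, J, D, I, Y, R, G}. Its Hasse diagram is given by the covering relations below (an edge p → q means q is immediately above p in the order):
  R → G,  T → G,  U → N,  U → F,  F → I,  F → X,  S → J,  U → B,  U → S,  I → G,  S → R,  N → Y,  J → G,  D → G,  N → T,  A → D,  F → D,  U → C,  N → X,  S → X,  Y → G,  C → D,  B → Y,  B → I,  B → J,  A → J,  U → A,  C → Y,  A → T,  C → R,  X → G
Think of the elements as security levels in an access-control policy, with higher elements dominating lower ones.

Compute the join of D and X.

G

Common upper bounds of {D, X}: G.
The least among these is G.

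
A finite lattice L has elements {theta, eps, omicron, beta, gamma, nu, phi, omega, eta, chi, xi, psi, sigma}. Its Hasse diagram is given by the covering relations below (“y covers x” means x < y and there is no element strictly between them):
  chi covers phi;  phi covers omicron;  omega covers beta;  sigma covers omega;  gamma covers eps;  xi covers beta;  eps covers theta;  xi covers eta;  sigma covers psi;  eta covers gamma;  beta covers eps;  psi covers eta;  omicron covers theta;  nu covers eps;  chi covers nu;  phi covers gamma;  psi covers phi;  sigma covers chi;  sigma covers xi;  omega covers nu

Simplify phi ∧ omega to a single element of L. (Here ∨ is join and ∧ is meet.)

eps

phi ∧ omega = eps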